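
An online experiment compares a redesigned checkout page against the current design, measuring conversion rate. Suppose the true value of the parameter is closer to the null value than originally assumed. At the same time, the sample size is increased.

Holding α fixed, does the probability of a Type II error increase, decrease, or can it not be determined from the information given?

Cannot be determined from the information given.

The first change alone would make β increase; the second alone would make β decrease. Which effect dominates depends on the magnitudes, which are not given.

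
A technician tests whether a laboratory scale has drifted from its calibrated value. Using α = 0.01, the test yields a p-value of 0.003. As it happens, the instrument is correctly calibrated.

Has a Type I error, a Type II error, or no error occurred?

Type I error

The conventional null hypothesis is that the instrument is correctly calibrated.
Since p = 0.003 < α = 0.01, H₀ is rejected.
H₀ is true (actually the instrument is correctly calibrated).
Rejecting a true H₀ is a Type I error.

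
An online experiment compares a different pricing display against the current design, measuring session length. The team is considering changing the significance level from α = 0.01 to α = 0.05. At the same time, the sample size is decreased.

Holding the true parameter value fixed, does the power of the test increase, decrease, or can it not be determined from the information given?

Cannot be determined from the information given.

The first change alone would make β decrease; the second alone would make β increase. Which effect dominates depends on the magnitudes, which are not given.
Since power = 1 − β, the effect on power is likewise indeterminate.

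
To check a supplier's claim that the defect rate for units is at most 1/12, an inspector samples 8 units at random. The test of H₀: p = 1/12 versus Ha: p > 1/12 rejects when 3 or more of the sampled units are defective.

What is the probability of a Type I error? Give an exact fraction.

α = P(reject H₀ | H₀ true) = P(Y ≥ 3 | p = 1/12), Y ~ Binomial(8, 1/12).
Computing the lower-tail complement: 1 − 139953319/143327232 = 3373913/143327232.

3373913/143327232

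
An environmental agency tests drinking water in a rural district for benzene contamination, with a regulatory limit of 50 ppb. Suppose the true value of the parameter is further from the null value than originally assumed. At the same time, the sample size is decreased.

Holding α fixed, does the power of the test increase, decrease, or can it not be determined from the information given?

The first change alone would make β decrease; the second alone would make β increase. Which effect dominates depends on the magnitudes, which are not given.
Since power = 1 − β, the effect on power is likewise indeterminate.

Cannot be determined from the information given.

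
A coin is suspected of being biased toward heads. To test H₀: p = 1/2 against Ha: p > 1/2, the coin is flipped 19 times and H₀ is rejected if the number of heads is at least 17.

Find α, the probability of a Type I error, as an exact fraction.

191/524288

Under H₀, K ~ Binomial(19, 1/2), and α = P(K ≥ 17).
That's C(19,17) + C(19,18) + C(19,19) over 2^19, i.e. (171 + 19 + 1)/524288 = 191/524288.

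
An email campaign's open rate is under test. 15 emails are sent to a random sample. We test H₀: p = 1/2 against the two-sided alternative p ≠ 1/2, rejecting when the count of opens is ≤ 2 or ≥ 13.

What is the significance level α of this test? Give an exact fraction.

α = P(S ≤ 2 or S ≥ 13 | p = 1/2), S ~ Binomial(15, 1/2).
The two tails are symmetric, so α = 2·(1 + 15 + 105)/2^15 = 242/32768 = 121/16384.

121/16384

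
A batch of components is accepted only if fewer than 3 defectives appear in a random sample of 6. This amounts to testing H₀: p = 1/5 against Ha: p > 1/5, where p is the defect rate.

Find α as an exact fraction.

309/3125

Under H₀, S ~ Binomial(6, 1/5); the Type I error rate is P(S ≥ 3).
Via the complement, α = 1 − Σ_{j=0}^{2} C(6,j)(1/5)^j(4/5)^{6-j} = 309/3125.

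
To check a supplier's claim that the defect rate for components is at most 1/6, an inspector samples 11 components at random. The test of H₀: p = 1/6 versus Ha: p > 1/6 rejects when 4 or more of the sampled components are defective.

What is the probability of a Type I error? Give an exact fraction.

The significance level is the probability, assuming p = 1/6, of seeing 4 or more defectives in 11 draws.
Via the complement, α = 1 − Σ_{j=0}^{3} C(11,j)(1/6)^j(5/6)^{11-j} = 1444669/15116544.

1444669/15116544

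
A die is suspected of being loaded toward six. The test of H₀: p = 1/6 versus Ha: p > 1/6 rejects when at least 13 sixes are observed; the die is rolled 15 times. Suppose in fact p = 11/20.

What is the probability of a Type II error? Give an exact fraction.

Under the alternative p = 11/20, K ~ Binomial(15, 11/20); β is the probability the test does not reject, P(K < 13).
Adding the binomial probabilities P(K=0)+…+P(K=12) at p = 11/20 gives 32418940857512713659/32768000000000000000.

32418940857512713659/32768000000000000000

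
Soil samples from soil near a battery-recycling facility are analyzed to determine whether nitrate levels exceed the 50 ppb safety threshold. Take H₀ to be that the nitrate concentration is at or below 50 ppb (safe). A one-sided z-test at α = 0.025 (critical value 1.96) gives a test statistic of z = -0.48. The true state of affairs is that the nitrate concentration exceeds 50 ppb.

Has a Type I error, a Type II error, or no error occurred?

Since z = -0.48 ≤ z* = 1.96, H₀ is not rejected.
H₀ is false (actually the nitrate concentration exceeds 50 ppb).
Failing to reject a false H₀ is a Type II error.

Type II error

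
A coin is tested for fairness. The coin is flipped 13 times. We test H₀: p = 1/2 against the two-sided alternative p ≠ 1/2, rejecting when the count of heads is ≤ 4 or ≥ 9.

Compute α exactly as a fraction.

Under H₀, Y ~ Binomial(13, 1/2); α is the probability of landing in either tail, P(Y ≤ 4) + P(Y ≥ 9).
The two tails are symmetric, so α = 2·(1 + 13 + 78 + 286 + 715)/2^13 = 2186/8192 = 1093/4096.

1093/4096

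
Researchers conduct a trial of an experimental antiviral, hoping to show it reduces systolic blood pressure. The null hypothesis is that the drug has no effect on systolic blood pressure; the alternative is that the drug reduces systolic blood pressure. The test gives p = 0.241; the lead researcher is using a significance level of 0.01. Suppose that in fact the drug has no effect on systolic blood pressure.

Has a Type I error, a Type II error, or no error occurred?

No error (correct decision).

Since p = 0.241 ≥ α = 0.01, H₀ is not rejected.
H₀ is true (actually the drug has no effect on systolic blood pressure).
The decision matches the true state — no error.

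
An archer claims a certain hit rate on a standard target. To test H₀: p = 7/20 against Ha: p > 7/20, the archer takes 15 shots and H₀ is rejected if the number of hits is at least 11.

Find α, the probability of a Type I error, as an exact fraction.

92780127412372743/32768000000000000000

The Type I error probability is α = P(S ≥ 11) computed under H₀, where S ~ Binomial(15, 7/20).
Summing C(15,j)(7/20)^j(13/20)^{15−j} for j = 11,…,15 gives 92780127412372743/32768000000000000000.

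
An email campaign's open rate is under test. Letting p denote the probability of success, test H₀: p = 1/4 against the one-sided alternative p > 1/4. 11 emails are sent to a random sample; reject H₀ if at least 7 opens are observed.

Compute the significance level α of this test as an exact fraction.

Under H₀, K ~ Binomial(11, 1/4), and α = P(K ≥ 7).
Summing C(11,j)(1/4)^j(3/4)^{11−j} for j = 7,…,11 gives 15857/2097152.

15857/2097152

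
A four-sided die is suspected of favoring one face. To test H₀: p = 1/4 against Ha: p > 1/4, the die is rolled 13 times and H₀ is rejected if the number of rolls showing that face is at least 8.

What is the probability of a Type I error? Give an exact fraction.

The Type I error probability is α = P(Y ≥ 8) computed under H₀, where Y ~ Binomial(13, 1/4).
P(Y ≥ 8) = Σ_{j=8}^{13} C(13,j)·(1/4)^j·(3/4)^{13-j} = 23695/4194304.

23695/4194304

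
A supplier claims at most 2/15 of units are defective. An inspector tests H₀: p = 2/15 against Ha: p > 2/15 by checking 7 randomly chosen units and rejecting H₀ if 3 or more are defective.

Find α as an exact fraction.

The significance level is the probability, assuming p = 2/15, of seeing 3 or more defectives in 7 draws.
Computing the lower-tail complement: 1 − 10767497/11390625 = 623128/11390625.

623128/11390625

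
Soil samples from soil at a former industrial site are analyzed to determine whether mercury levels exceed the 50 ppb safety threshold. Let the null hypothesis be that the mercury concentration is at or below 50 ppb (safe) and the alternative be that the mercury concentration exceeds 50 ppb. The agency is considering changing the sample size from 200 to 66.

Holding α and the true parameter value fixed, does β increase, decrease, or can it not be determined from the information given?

With less data the test statistic is noisier; under Ha, more outcomes land inside the acceptance region.

It increases.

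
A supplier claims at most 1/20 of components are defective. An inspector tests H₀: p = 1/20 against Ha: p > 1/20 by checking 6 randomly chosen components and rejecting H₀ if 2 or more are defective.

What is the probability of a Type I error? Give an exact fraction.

Under H₀, S ~ Binomial(6, 1/20); the Type I error rate is P(S ≥ 2).
α = 1 − P(S ≤ 1) = 1 − 2476099/2560000 = 83901/2560000.

83901/2560000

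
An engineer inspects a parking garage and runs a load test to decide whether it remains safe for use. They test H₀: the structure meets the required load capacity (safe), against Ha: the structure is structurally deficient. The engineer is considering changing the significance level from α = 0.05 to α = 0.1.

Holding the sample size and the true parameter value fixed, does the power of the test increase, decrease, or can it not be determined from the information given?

With a larger α the critical value moves toward the center, so more of the Ha sampling distribution lies in the rejection region.
Since power = 1 − β and β decreases, power increases.

It increases.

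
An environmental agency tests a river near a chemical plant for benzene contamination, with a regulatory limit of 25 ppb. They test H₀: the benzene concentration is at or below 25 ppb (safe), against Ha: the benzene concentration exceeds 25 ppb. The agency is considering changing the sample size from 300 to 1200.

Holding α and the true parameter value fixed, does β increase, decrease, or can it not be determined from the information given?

It decreases.

More data shrinks sampling variability; the test statistic under Ha concentrates further from the null value, making rejection more likely.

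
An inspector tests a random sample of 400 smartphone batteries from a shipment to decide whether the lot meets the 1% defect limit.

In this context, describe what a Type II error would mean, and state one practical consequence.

With the conventional null hypothesis that the lot's defect rate is 1% (within specification):
A Type II error is failing to reject H₀ when H₀ is false.
Here that means accepting the lot and shipping it when actually the lot's defect rate exceeds 1%.

A Type II error would mean concluding that the lot's defect rate is 1% (within specification) (or at least failing to establish that the lot's defect rate exceeds 1%) when in fact the lot's defect rate exceeds 1%. Consequence: defective units reach the field, triggering recalls or failures.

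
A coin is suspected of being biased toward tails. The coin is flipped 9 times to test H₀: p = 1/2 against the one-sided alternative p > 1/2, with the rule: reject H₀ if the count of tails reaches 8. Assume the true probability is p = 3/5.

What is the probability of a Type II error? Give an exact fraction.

1815344/1953125

Under the alternative p = 3/5, Y ~ Binomial(9, 3/5); β is the probability the test does not reject, P(Y < 8).
Summing C(9,j)·(3/5)^j·(2/5)^{9-j} for j = 0..7 gives 1815344/1953125.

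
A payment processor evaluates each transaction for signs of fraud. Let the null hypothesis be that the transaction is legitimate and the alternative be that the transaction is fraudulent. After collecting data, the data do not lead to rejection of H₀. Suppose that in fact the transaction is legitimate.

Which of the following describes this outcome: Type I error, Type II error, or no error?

Neither — the decision is correct.

The test retained a true H₀ — the decision matches the true state.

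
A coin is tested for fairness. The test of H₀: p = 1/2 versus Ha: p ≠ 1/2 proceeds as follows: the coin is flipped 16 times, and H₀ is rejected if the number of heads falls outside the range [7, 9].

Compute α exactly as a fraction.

14893/32768

Under H₀, X ~ Binomial(16, 1/2); α is the probability of landing in either tail, P(X ≤ 6) + P(X ≥ 10).
By symmetry, α = 2·P(X ≤ 6) = 2·(1 + 16 + 120 + 560 + 1820 + 4368 + 8008)/65536 = 29786/65536 = 14893/32768.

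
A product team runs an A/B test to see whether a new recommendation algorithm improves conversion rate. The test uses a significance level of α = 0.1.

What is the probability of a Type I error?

The significance level α is, by definition, the probability of a Type I error — P(reject H₀ | H₀ true).

0.1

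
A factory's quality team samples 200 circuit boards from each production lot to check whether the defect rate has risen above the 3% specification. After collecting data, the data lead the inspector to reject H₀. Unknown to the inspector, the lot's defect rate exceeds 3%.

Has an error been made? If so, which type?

No error — this is a correct decision.

The conventional null hypothesis here is that the lot's defect rate is 3% (within specification).
The test rejected a false H₀ — the decision matches the true state.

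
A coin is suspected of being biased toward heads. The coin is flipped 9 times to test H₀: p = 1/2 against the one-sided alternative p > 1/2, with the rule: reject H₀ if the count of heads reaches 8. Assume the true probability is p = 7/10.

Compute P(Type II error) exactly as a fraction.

β = P(fail to reject H₀ | Ha true) = P(Y ≤ 7 | p = 7/10), Y ~ Binomial(9, 7/10).
Equivalently, β = 1 − P(Y ≥ 8) = 401998383/500000000.

401998383/500000000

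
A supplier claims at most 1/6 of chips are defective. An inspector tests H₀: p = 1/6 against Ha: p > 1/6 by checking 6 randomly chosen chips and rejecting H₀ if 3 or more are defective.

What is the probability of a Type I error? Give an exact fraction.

1453/23328

Under H₀, S ~ Binomial(6, 1/6); the Type I error rate is P(S ≥ 3).
α = 1 − P(S ≤ 2) = 1 − 21875/23328 = 1453/23328.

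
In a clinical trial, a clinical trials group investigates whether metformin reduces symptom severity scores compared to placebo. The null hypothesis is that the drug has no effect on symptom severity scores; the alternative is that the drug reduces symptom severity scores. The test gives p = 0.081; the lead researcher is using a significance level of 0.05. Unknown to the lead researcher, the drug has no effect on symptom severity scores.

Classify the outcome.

No error — this is a correct decision.

Since p = 0.081 ≥ α = 0.05, H₀ is not rejected.
H₀ is true (actually the drug has no effect on symptom severity scores).
The decision matches the true state — no error.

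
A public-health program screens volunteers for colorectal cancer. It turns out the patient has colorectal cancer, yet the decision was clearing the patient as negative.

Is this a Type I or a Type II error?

The null hypothesis here is that the patient does not have colorectal cancer.
'Clearing the patient as negative' corresponds to failing to reject H₀.
H₀ was not rejected but H₀ is false — a Type II error (false negative).

Type II error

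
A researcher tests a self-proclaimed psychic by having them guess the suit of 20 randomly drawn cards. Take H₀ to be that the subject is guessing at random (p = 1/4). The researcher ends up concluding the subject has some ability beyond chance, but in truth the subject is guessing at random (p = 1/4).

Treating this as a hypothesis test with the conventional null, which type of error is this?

'Concluding the subject has some ability beyond chance' corresponds to rejecting H₀.
H₀ was rejected but H₀ is true — a Type I error (false positive).

Type I error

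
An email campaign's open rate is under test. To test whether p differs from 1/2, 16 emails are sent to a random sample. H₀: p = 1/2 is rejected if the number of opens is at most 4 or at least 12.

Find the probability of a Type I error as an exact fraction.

2517/32768

Under H₀, X ~ Binomial(16, 1/2); α is the probability of landing in either tail, P(X ≤ 4) + P(X ≥ 12).
By symmetry, α = 2·P(X ≤ 4) = 2·(1 + 16 + 120 + 560 + 1820)/65536 = 5034/65536 = 2517/32768.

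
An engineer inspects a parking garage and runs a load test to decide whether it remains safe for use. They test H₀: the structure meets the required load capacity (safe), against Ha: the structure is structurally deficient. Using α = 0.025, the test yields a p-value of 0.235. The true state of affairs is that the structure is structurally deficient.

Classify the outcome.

Type II error

Since p = 0.235 ≥ α = 0.025, H₀ is not rejected.
H₀ is false (actually the structure is structurally deficient).
Failing to reject a false H₀ is a Type II error.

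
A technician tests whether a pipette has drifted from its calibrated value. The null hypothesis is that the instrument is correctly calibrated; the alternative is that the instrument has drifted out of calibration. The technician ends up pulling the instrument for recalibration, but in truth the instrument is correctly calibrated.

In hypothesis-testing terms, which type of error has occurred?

'Pulling the instrument for recalibration' corresponds to rejecting H₀.
H₀ was rejected but H₀ is true — a Type I error (false positive).

Type I error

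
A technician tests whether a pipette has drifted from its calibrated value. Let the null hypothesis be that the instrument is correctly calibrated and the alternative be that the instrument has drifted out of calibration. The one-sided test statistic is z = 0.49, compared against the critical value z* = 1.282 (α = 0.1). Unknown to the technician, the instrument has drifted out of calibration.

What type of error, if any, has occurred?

Since z = 0.49 ≤ z* = 1.282, H₀ is not rejected.
H₀ is false (actually the instrument has drifted out of calibration).
Failing to reject a false H₀ is a Type II error.

Type II error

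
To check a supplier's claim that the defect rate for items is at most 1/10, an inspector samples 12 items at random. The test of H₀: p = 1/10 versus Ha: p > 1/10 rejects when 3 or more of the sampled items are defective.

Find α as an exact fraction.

22173995549/200000000000

α = P(reject H₀ | H₀ true) = P(X ≥ 3 | p = 1/10), X ~ Binomial(12, 1/10).
Via the complement, α = 1 − Σ_{j=0}^{2} C(12,j)(1/10)^j(9/10)^{12-j} = 22173995549/200000000000.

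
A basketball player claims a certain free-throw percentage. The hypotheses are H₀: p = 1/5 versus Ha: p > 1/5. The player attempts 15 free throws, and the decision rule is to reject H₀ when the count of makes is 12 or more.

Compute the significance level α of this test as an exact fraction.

30861/30517578125

Under H₀, Y ~ Binomial(15, 1/5), and α = P(Y ≥ 12).
Summing C(15,j)(1/5)^j(4/5)^{15−j} for j = 12,…,15 gives 30861/30517578125.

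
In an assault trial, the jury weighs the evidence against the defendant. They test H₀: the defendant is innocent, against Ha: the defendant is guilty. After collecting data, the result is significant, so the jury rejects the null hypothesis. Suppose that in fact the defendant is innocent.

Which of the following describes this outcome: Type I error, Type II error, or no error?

Type I error

H₀ was rejected, but H₀ is actually true.
Rejecting a true null hypothesis is a Type I error (false positive).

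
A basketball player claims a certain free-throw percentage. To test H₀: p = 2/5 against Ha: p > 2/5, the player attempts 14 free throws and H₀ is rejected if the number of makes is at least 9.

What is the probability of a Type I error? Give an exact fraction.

355950592/6103515625

The Type I error probability is α = P(X ≥ 9) computed under H₀, where X ~ Binomial(14, 2/5).
Summing C(14,j)(2/5)^j(3/5)^{14−j} for j = 9,…,14 gives 355950592/6103515625.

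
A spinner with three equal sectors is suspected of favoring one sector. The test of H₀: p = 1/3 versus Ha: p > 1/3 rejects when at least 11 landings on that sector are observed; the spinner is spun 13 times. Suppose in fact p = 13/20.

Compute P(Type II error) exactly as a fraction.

36323681060626281/40960000000000000

A Type II error is failing to reject when Ha holds: with p = 13/20, β = P(S ≤ 10).
Summing C(13,j)·(13/20)^j·(7/20)^{13-j} for j = 0..10 gives 36323681060626281/40960000000000000.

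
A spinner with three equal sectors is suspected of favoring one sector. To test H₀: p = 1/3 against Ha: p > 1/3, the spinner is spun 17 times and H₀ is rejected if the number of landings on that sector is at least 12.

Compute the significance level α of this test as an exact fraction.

80705/43046721

Under H₀, K ~ Binomial(17, 1/3), and α = P(K ≥ 12).
P(K ≥ 12) = Σ_{j=12}^{17} C(17,j)·(1/3)^j·(2/3)^{17-j} = 80705/43046721.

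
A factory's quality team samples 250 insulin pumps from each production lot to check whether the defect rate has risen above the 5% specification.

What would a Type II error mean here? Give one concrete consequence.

A Type II error would mean concluding that the lot's defect rate is 5% (within specification) (or at least failing to establish that the lot's defect rate exceeds 5%) when in fact the lot's defect rate exceeds 5%. Consequence: a defective lot is shipped to customers.

With the conventional null hypothesis that the lot's defect rate is 5% (within specification):
A Type II error is failing to reject H₀ when H₀ is false.
Here that means accepting the lot and shipping it when actually the lot's defect rate exceeds 5%.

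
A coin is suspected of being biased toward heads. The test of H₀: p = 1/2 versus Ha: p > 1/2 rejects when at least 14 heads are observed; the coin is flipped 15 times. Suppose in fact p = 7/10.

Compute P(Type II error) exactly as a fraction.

β = P(fail to reject H₀ | Ha true) = P(S ≤ 13 | p = 7/10), S ~ Binomial(15, 7/10).
Adding the binomial probabilities P(S=0)+…+P(S=13) at p = 7/10 gives 241183100052963/250000000000000.

241183100052963/250000000000000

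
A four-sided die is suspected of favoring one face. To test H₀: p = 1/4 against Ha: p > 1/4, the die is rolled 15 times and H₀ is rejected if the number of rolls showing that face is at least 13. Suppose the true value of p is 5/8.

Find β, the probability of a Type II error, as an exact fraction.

β = P(fail to reject H₀ | Ha true) = P(S ≤ 12 | p = 5/8), S ~ Binomial(15, 5/8).
Equivalently, β = 1 − P(S ≥ 13) = 33725631854457/35184372088832.

33725631854457/35184372088832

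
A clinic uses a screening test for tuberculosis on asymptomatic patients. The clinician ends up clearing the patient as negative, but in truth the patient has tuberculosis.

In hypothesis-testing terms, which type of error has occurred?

The null hypothesis here is that the patient does not have tuberculosis.
'Clearing the patient as negative' corresponds to failing to reject H₀.
H₀ was not rejected but H₀ is false — a Type II error (false negative).

Type II error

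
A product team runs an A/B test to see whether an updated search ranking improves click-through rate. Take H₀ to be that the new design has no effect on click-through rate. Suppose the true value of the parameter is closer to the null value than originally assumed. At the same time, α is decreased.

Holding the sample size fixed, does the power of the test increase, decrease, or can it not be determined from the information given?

A smaller true effect puts the Ha sampling distribution closer to H₀, so more of it falls in the non-rejection region. Lowering α raises the bar for rejection; under Ha, the test now fails to reject on outcomes it previously would have rejected. Both changes push β in the same direction.
Since power = 1 − β and β increases, power decreases.

It decreases.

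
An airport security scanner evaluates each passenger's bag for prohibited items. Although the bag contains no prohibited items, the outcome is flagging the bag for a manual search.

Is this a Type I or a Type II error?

The null hypothesis here is that the bag contains no prohibited items.
'Flagging the bag for a manual search' corresponds to rejecting H₀.
H₀ was rejected but H₀ is true — a Type I error (false positive).

Type I error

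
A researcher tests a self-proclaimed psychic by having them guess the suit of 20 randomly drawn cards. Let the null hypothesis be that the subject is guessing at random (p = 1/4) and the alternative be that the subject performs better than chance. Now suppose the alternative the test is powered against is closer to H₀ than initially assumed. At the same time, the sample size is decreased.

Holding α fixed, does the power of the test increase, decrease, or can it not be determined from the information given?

It decreases.

When the true parameter is near the null value, the test has a harder time distinguishing Ha from H₀. A smaller sample increases the standard error, so the sampling distributions under H₀ and Ha overlap more. Both changes push β in the same direction.
Since power = 1 − β and β increases, power decreases.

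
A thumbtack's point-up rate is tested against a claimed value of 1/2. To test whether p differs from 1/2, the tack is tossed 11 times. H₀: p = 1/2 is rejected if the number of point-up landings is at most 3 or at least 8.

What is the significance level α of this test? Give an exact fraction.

29/128

α = P(Y ≤ 3 or Y ≥ 8 | p = 1/2), Y ~ Binomial(11, 1/2).
Each tail has probability (1 + 11 + 55 + 165)/2048; doubling gives α = 464/2048 = 29/128.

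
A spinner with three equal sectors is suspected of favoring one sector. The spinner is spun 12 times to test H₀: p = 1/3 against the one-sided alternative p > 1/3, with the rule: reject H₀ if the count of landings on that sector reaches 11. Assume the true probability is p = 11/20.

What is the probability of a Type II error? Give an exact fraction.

4062047911197291/4096000000000000

β = P(fail to reject H₀ | Ha true) = P(K ≤ 10 | p = 11/20), K ~ Binomial(12, 11/20).
Equivalently, β = 1 − P(K ≥ 11) = 4062047911197291/4096000000000000.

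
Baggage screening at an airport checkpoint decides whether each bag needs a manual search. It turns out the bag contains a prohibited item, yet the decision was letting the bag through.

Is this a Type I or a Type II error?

Type II error

The null hypothesis here is that the bag contains no prohibited items.
'Letting the bag through' corresponds to failing to reject H₀.
H₀ was not rejected but H₀ is false — a Type II error (false negative).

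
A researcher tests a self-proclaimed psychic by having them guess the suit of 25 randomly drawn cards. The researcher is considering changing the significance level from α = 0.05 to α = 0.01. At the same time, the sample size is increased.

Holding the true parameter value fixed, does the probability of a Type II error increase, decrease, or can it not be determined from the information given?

Cannot be determined from the information given.

The first change alone would make β increase; the second alone would make β decrease. Which effect dominates depends on the magnitudes, which are not given.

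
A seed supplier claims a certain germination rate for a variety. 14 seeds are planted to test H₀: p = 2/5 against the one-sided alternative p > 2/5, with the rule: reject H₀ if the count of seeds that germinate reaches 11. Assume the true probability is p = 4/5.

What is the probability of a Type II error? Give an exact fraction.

β = P(fail to reject H₀ | Ha true) = P(K ≤ 10 | p = 4/5), K ~ Binomial(14, 4/5).
Summing C(14,j)·(4/5)^j·(1/5)^{14-j} for j = 0..10 gives 1842102761/6103515625.

1842102761/6103515625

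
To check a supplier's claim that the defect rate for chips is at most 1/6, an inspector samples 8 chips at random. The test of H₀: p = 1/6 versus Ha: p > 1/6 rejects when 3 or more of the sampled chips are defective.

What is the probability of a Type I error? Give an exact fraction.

75497/559872

Under H₀, K ~ Binomial(8, 1/6); the Type I error rate is P(K ≥ 3).
Via the complement, α = 1 − Σ_{j=0}^{2} C(8,j)(1/6)^j(5/6)^{8-j} = 75497/559872.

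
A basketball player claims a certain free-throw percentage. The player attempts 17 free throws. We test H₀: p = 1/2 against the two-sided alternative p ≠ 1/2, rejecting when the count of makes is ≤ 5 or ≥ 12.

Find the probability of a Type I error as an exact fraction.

α = P(K ≤ 5 or K ≥ 12 | p = 1/2), K ~ Binomial(17, 1/2).
The two tails are symmetric, so α = 2·(1 + 17 + 136 + 680 + 2380 + 6188)/2^17 = 18804/131072 = 4701/32768.

4701/32768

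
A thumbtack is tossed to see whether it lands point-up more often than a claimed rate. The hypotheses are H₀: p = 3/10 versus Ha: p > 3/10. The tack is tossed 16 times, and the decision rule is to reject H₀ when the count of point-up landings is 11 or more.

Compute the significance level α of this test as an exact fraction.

15663201513957/10000000000000000

The Type I error probability is α = P(S ≥ 11) computed under H₀, where S ~ Binomial(16, 3/10).
Adding the binomial terms for j = 11 through 16 with p = 3/10 yields 15663201513957/10000000000000000.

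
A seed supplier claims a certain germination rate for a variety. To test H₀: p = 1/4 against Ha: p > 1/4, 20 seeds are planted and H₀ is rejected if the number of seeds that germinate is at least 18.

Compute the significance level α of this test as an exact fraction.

The Type I error probability is α = P(Y ≥ 18) computed under H₀, where Y ~ Binomial(20, 1/4).
Adding the binomial terms for j = 18 through 20 with p = 1/4 yields 1771/1099511627776.

1771/1099511627776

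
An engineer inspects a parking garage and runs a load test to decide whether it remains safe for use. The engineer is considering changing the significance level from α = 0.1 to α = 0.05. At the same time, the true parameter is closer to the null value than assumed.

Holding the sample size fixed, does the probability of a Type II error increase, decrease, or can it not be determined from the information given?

It increases.

A smaller α moves the rejection region further into the tail. With the alternative true, more outcomes now fall outside the rejection region, so failing to reject becomes more likely. A smaller true effect puts the Ha sampling distribution closer to H₀, so more of it falls in the non-rejection region. Both changes push β in the same direction.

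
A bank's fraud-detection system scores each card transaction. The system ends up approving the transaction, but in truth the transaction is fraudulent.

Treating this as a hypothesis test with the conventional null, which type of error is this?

The null hypothesis here is that the transaction is legitimate.
'Approving the transaction' corresponds to failing to reject H₀.
H₀ was not rejected but H₀ is false — a Type II error (false negative).

Type II error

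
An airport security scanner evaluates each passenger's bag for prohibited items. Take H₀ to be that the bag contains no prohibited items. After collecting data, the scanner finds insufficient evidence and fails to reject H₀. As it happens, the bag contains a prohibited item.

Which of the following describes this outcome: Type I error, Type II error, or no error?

H₀ was not rejected, but H₀ is actually false.
Failing to reject a false null hypothesis is a Type II error (false negative).

Type II error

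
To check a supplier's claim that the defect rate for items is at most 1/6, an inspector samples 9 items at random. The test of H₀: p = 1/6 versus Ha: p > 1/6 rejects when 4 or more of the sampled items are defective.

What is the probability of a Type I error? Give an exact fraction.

241973/5038848

The significance level is the probability, assuming p = 1/6, of seeing 4 or more defectives in 9 draws.
Via the complement, α = 1 − Σ_{j=0}^{3} C(9,j)(1/6)^j(5/6)^{9-j} = 241973/5038848.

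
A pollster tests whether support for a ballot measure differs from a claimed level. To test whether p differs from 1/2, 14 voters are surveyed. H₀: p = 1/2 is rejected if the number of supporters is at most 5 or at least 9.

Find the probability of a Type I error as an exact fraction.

Under H₀, S ~ Binomial(14, 1/2); α is the probability of landing in either tail, P(S ≤ 5) + P(S ≥ 9).
By symmetry, α = 2·P(S ≤ 5) = 2·(1 + 14 + 91 + 364 + 1001 + 2002)/16384 = 6946/16384 = 3473/8192.

3473/8192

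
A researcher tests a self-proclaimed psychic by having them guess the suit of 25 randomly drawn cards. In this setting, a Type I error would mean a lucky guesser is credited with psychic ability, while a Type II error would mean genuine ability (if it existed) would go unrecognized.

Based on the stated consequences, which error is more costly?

Type I error

The Type I consequence (a lucky guesser is credited with psychic ability) is more severe than the Type II consequence (genuine ability (if it existed) would go unrecognized).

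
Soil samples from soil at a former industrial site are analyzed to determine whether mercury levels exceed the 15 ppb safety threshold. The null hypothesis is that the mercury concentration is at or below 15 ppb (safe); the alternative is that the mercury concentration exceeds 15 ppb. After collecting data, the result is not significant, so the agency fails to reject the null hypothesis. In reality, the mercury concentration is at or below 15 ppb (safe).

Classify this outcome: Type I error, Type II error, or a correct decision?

Neither — the decision is correct.

The test retained a true H₀ — the decision matches the true state.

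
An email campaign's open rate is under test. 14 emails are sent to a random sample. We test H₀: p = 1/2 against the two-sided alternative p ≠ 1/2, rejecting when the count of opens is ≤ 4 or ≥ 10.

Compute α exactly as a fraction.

1471/8192

α = P(X ≤ 4 or X ≥ 10 | p = 1/2), X ~ Binomial(14, 1/2).
By symmetry, α = 2·P(X ≤ 4) = 2·(1 + 14 + 91 + 364 + 1001)/16384 = 2942/16384 = 1471/8192.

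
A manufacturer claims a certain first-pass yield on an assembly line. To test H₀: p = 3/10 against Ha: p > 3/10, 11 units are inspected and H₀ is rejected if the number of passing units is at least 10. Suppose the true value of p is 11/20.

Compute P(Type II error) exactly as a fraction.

β = P(fail to reject H₀ | Ha true) = P(X ≤ 9 | p = 11/20), X ~ Binomial(11, 11/20).
Summing C(11,j)·(11/20)^j·(9/20)^{11-j} for j = 0..9 gives 20194688329389/20480000000000.

20194688329389/20480000000000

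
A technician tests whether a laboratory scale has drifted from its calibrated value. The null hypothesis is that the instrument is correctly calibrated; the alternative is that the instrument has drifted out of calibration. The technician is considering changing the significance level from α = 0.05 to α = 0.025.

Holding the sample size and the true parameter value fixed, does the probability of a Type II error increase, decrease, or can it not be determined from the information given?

It increases.

Tightening α shrinks the rejection region. When Ha holds, fewer sample outcomes clear the stricter threshold, so more fall in the acceptance region.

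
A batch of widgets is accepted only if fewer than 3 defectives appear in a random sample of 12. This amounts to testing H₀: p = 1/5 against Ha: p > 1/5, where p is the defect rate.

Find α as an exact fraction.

α = P(reject H₀ | H₀ true) = P(K ≥ 3 | p = 1/5), K ~ Binomial(12, 1/5).
Via the complement, α = 1 − Σ_{j=0}^{2} C(12,j)(1/5)^j(4/5)^{12-j} = 21565149/48828125.

21565149/48828125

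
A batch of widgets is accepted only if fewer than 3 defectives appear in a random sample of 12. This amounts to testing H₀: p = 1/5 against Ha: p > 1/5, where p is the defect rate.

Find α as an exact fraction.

21565149/48828125

Under H₀, X ~ Binomial(12, 1/5); the Type I error rate is P(X ≥ 3).
Computing the lower-tail complement: 1 − 27262976/48828125 = 21565149/48828125.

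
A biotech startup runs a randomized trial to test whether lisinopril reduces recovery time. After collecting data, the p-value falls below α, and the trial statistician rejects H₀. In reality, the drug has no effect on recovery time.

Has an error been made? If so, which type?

Type I error

The conventional null hypothesis here is that the drug has no effect on recovery time.
H₀ was rejected, but H₀ is actually true.
Rejecting a true null hypothesis is a Type I error (false positive).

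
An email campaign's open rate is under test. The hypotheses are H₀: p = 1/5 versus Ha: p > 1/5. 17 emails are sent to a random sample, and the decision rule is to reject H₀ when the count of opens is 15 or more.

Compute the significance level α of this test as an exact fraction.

449/152587890625

The Type I error probability is α = P(K ≥ 15) computed under H₀, where K ~ Binomial(17, 1/5).
Adding the binomial terms for j = 15 through 17 with p = 1/5 yields 449/152587890625.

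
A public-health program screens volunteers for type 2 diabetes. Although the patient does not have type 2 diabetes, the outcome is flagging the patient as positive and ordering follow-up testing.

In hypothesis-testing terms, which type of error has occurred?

Type I error

The null hypothesis here is that the patient does not have type 2 diabetes.
'Flagging the patient as positive and ordering follow-up testing' corresponds to rejecting H₀.
H₀ was rejected but H₀ is true — a Type I error (false positive).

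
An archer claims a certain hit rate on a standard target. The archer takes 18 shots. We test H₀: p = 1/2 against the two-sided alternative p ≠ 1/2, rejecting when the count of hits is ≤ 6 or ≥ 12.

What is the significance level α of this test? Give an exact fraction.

7795/32768

The significance level is the null-hypothesis probability of the rejection region {≤6} ∪ {≥12}.
By symmetry, α = 2·P(Y ≤ 6) = 2·(1 + 18 + 153 + 816 + 3060 + 8568 + 18564)/262144 = 62360/262144 = 7795/32768.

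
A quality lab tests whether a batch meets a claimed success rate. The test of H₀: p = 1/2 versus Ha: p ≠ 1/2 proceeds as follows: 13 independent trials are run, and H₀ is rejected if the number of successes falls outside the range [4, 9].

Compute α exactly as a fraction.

189/2048

Under H₀, S ~ Binomial(13, 1/2); α is the probability of landing in either tail, P(S ≤ 3) + P(S ≥ 10).
Each tail has probability (1 + 13 + 78 + 286)/8192; doubling gives α = 756/8192 = 189/2048.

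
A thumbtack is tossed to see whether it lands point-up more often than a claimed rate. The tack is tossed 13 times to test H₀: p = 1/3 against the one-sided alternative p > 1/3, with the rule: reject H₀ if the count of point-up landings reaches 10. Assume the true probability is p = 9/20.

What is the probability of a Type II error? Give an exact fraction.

501584974994213/512000000000000

A Type II error is failing to reject when Ha holds: with p = 9/20, β = P(K ≤ 9).
Equivalently, β = 1 − P(K ≥ 10) = 501584974994213/512000000000000.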